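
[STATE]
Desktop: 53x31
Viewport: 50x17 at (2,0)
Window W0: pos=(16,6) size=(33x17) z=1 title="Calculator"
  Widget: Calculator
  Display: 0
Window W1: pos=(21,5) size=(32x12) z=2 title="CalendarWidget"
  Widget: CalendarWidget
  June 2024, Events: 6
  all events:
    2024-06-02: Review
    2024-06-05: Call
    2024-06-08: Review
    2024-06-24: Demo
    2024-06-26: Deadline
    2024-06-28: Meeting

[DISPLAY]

                                                  
                                                  
                                                  
                                                  
                                                  
                   ┏━━━━━━━━━━━━━━━━━━━━━━━━━━━━━━
              ┏━━━━┃ CalendarWidget               
              ┃ Cal┠──────────────────────────────
              ┠────┃          June 2024           
              ┃    ┃Mo Tu We Th Fr Sa Su          
              ┃┌───┃                1  2*         
              ┃│ 7 ┃ 3  4  5*  6  7  8*  9        
              ┃├───┃10 11 12 13 14 15 16          
              ┃│ 4 ┃17 18 19 20 21 22 23          
              ┃├───┃24* 25 26* 27 28* 29 30       
              ┃│ 1 ┃                              
              ┃├───┗━━━━━━━━━━━━━━━━━━━━━━━━━━━━━━


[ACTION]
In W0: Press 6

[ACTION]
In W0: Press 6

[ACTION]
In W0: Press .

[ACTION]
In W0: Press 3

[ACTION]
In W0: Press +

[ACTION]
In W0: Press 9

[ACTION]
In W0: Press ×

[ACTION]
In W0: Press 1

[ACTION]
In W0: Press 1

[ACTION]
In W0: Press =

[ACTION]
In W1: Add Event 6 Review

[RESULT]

                                                  
                                                  
                                                  
                                                  
                                                  
                   ┏━━━━━━━━━━━━━━━━━━━━━━━━━━━━━━
              ┏━━━━┃ CalendarWidget               
              ┃ Cal┠──────────────────────────────
              ┠────┃          June 2024           
              ┃    ┃Mo Tu We Th Fr Sa Su          
              ┃┌───┃                1  2*         
              ┃│ 7 ┃ 3  4  5*  6*  7  8*  9       
              ┃├───┃10 11 12 13 14 15 16          
              ┃│ 4 ┃17 18 19 20 21 22 23          
              ┃├───┃24* 25 26* 27 28* 29 30       
              ┃│ 1 ┃                              
              ┃├───┗━━━━━━━━━━━━━━━━━━━━━━━━━━━━━━


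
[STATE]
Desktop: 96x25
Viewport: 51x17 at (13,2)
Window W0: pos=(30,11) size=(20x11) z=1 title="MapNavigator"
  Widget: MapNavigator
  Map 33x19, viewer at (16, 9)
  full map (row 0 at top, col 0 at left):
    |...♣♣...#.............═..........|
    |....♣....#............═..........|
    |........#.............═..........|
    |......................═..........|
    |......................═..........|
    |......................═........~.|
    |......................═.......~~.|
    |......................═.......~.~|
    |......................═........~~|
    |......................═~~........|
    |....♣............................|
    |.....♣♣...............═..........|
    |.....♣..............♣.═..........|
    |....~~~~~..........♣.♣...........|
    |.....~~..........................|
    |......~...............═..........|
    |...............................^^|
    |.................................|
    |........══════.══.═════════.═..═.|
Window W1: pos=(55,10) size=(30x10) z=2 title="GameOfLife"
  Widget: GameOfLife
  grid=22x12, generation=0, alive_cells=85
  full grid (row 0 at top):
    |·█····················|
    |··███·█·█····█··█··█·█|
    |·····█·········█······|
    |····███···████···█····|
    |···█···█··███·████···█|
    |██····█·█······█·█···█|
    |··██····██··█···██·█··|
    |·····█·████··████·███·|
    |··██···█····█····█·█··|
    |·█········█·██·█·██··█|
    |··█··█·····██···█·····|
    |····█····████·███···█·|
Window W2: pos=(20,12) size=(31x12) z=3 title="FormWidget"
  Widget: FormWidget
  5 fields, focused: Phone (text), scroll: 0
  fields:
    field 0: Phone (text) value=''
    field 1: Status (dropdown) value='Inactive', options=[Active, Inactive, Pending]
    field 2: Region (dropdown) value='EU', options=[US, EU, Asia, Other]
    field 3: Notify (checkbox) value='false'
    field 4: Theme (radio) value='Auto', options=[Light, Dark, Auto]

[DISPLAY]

                                                   
                                                   
                                                   
                                                   
                                                   
                                                   
                                                   
                                                   
                                          ┏━━━━━━━━
                 ┏━━━━━━━━━━━━━━━━━━┓     ┃ GameOfL
       ┏━━━━━━━━━━━━━━━━━━━━━━━━━━━━━┓    ┠────────
       ┃ FormWidget                  ┃    ┃Gen: 0  
       ┠─────────────────────────────┨    ┃····███·
       ┃> Phone:      [             ]┃    ┃···█···█
       ┃  Status:     [Inactive    ▼]┃    ┃██····█·
       ┃  Region:     [EU          ▼]┃    ┃··██····
       ┃  Notify:     [ ]            ┃    ┃·····█·█


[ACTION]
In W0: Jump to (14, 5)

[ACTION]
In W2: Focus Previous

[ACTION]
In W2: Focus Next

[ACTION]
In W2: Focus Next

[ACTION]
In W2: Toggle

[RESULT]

                                                   
                                                   
                                                   
                                                   
                                                   
                                                   
                                                   
                                                   
                                          ┏━━━━━━━━
                 ┏━━━━━━━━━━━━━━━━━━┓     ┃ GameOfL
       ┏━━━━━━━━━━━━━━━━━━━━━━━━━━━━━┓    ┠────────
       ┃ FormWidget                  ┃    ┃Gen: 0  
       ┠─────────────────────────────┨    ┃····███·
       ┃  Phone:      [             ]┃    ┃···█···█
       ┃> Status:     [Inactive    ▼]┃    ┃██····█·
       ┃  Region:     [EU          ▼]┃    ┃··██····
       ┃  Notify:     [ ]            ┃    ┃·····█·█


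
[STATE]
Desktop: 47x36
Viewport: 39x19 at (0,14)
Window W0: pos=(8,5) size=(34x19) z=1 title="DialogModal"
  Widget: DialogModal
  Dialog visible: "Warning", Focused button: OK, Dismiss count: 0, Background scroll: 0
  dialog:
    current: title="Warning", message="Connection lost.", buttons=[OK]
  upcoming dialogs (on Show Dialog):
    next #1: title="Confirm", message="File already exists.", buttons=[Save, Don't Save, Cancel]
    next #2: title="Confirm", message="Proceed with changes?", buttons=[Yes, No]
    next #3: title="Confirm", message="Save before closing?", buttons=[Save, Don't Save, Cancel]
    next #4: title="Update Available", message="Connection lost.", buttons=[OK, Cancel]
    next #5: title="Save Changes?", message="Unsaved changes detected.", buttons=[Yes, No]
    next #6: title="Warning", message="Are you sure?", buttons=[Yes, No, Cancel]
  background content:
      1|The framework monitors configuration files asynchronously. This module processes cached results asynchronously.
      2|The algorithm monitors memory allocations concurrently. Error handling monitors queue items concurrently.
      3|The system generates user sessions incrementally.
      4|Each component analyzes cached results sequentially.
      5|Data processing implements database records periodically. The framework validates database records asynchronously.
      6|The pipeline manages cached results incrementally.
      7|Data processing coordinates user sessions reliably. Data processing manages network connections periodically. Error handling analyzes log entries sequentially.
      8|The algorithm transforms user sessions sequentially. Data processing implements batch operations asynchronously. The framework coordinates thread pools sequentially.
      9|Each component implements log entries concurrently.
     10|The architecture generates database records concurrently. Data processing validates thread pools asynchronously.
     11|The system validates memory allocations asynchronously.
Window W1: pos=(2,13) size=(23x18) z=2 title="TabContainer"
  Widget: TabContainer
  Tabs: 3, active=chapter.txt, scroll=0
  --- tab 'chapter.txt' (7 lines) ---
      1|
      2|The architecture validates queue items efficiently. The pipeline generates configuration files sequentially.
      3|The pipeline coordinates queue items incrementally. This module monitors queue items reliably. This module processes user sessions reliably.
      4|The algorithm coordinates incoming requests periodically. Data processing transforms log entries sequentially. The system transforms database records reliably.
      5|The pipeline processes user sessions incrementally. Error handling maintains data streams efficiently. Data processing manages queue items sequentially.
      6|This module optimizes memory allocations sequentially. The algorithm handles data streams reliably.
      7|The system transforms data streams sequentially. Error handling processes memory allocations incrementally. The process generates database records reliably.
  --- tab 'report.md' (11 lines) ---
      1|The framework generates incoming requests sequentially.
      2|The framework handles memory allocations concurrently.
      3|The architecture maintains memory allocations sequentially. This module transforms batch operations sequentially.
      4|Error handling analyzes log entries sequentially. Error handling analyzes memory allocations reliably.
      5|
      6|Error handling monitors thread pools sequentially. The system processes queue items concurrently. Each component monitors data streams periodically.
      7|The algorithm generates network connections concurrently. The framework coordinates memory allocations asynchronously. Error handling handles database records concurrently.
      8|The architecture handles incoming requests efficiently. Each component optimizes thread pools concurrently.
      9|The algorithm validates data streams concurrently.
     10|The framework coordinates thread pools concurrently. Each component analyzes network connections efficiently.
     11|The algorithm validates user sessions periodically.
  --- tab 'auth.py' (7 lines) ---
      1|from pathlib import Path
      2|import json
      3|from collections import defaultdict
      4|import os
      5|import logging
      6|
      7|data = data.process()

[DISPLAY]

  ┃ TabContainer        ┃ing      │s us
  ┠─────────────────────┨on lost. │ser 
  ┃[chapter.txt]│ report┃K]       │log 
  ┃─────────────────────┃─────────┘ dat
  ┃                     ┃ates memory al
  ┃The architecture vali┃              
  ┃The pipeline coordina┃              
  ┃The algorithm coordin┃              
  ┃The pipeline processe┃              
  ┃This module optimizes┃━━━━━━━━━━━━━━
  ┃The system transforms┃              
  ┃                     ┃              
  ┃                     ┃              
  ┃                     ┃              
  ┃                     ┃              
  ┃                     ┃              
  ┗━━━━━━━━━━━━━━━━━━━━━┛              
                                       
                                       


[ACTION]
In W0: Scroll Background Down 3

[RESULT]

  ┃ TabContainer        ┃ing      │ dat
  ┠─────────────────────┨on lost. │y al
  ┃[chapter.txt]│ report┃K]       │    
  ┃─────────────────────┃─────────┘    
  ┃                     ┃              
  ┃The architecture vali┃              
  ┃The pipeline coordina┃              
  ┃The algorithm coordin┃              
  ┃The pipeline processe┃              
  ┃This module optimizes┃━━━━━━━━━━━━━━
  ┃The system transforms┃              
  ┃                     ┃              
  ┃                     ┃              
  ┃                     ┃              
  ┃                     ┃              
  ┃                     ┃              
  ┗━━━━━━━━━━━━━━━━━━━━━┛              
                                       
                                       


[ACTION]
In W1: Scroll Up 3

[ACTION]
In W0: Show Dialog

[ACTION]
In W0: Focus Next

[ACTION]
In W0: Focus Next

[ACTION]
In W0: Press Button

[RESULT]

  ┃ TabContainer        ┃ generates dat
  ┠─────────────────────┨ates memory al
  ┃[chapter.txt]│ report┃              
  ┃─────────────────────┃              
  ┃                     ┃              
  ┃The architecture vali┃              
  ┃The pipeline coordina┃              
  ┃The algorithm coordin┃              
  ┃The pipeline processe┃              
  ┃This module optimizes┃━━━━━━━━━━━━━━
  ┃The system transforms┃              
  ┃                     ┃              
  ┃                     ┃              
  ┃                     ┃              
  ┃                     ┃              
  ┃                     ┃              
  ┗━━━━━━━━━━━━━━━━━━━━━┛              
                                       
                                       


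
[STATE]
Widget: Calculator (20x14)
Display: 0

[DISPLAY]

                   0
┌───┬───┬───┬───┐   
│ 7 │ 8 │ 9 │ ÷ │   
├───┼───┼───┼───┤   
│ 4 │ 5 │ 6 │ × │   
├───┼───┼───┼───┤   
│ 1 │ 2 │ 3 │ - │   
├───┼───┼───┼───┤   
│ 0 │ . │ = │ + │   
├───┼───┼───┼───┤   
│ C │ MC│ MR│ M+│   
└───┴───┴───┴───┘   
                    
                    


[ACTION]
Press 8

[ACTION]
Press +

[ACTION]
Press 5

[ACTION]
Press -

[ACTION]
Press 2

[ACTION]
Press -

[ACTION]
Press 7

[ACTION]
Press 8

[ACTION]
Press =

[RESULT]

                 -67
┌───┬───┬───┬───┐   
│ 7 │ 8 │ 9 │ ÷ │   
├───┼───┼───┼───┤   
│ 4 │ 5 │ 6 │ × │   
├───┼───┼───┼───┤   
│ 1 │ 2 │ 3 │ - │   
├───┼───┼───┼───┤   
│ 0 │ . │ = │ + │   
├───┼───┼───┼───┤   
│ C │ MC│ MR│ M+│   
└───┴───┴───┴───┘   
                    
                    


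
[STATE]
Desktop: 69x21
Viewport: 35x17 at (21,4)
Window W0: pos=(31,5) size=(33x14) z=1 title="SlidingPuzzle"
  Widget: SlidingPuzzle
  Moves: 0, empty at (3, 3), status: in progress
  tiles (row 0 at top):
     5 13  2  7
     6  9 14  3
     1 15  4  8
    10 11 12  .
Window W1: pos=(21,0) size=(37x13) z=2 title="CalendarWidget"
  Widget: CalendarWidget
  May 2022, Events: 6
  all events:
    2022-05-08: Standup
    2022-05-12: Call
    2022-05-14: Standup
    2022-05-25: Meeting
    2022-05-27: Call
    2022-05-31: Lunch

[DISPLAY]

┃Mo Tu We Th Fr Sa Su              
┃                   1              
┃ 2  3  4  5  6  7  8*             
┃ 9 10 11 12* 13 14* 15            
┃16 17 18 19 20 21 22              
┃23 24 25* 26 27* 28 29            
┃30 31*                            
┃                                  
┗━━━━━━━━━━━━━━━━━━━━━━━━━━━━━━━━━━
          ┃│  1 │ 15 │  4 │  8 │   
          ┃├────┼────┼────┼────┤   
          ┃│ 10 │ 11 │ 12 │    │   
          ┃└────┴────┴────┴────┘   
          ┃Moves: 0                
          ┗━━━━━━━━━━━━━━━━━━━━━━━━
                                   
                                   


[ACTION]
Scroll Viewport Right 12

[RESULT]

 Fr Sa Su               ┃          
        1               ┃━━━━━┓    
  6  7  8*              ┃     ┃    
* 13 14* 15             ┃─────┨    
 20 21 22               ┃     ┃    
6 27* 28 29             ┃     ┃    
                        ┃     ┃    
                        ┃     ┃    
━━━━━━━━━━━━━━━━━━━━━━━━┛     ┃    
  1 │ 15 │  4 │  8 │          ┃    
────┼────┼────┼────┤          ┃    
 10 │ 11 │ 12 │    │          ┃    
────┴────┴────┴────┘          ┃    
oves: 0                       ┃    
━━━━━━━━━━━━━━━━━━━━━━━━━━━━━━┛    
                                   
                                   


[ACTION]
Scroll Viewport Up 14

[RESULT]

━━━━━━━━━━━━━━━━━━━━━━━━┓          
dget                    ┃          
────────────────────────┨          
   May 2022             ┃          
 Fr Sa Su               ┃          
        1               ┃━━━━━┓    
  6  7  8*              ┃     ┃    
* 13 14* 15             ┃─────┨    
 20 21 22               ┃     ┃    
6 27* 28 29             ┃     ┃    
                        ┃     ┃    
                        ┃     ┃    
━━━━━━━━━━━━━━━━━━━━━━━━┛     ┃    
  1 │ 15 │  4 │  8 │          ┃    
────┼────┼────┼────┤          ┃    
 10 │ 11 │ 12 │    │          ┃    
────┴────┴────┴────┘          ┃    


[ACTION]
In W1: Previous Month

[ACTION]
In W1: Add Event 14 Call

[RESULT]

━━━━━━━━━━━━━━━━━━━━━━━━┓          
dget                    ┃          
────────────────────────┨          
  April 2022            ┃          
 Fr Sa Su               ┃          
  1  2  3               ┃━━━━━┓    
  8  9 10               ┃     ┃    
* 15 16 17              ┃─────┨    
 22 23 24               ┃     ┃    
 29 30                  ┃     ┃    
                        ┃     ┃    
                        ┃     ┃    
━━━━━━━━━━━━━━━━━━━━━━━━┛     ┃    
  1 │ 15 │  4 │  8 │          ┃    
────┼────┼────┼────┤          ┃    
 10 │ 11 │ 12 │    │          ┃    
────┴────┴────┴────┘          ┃    


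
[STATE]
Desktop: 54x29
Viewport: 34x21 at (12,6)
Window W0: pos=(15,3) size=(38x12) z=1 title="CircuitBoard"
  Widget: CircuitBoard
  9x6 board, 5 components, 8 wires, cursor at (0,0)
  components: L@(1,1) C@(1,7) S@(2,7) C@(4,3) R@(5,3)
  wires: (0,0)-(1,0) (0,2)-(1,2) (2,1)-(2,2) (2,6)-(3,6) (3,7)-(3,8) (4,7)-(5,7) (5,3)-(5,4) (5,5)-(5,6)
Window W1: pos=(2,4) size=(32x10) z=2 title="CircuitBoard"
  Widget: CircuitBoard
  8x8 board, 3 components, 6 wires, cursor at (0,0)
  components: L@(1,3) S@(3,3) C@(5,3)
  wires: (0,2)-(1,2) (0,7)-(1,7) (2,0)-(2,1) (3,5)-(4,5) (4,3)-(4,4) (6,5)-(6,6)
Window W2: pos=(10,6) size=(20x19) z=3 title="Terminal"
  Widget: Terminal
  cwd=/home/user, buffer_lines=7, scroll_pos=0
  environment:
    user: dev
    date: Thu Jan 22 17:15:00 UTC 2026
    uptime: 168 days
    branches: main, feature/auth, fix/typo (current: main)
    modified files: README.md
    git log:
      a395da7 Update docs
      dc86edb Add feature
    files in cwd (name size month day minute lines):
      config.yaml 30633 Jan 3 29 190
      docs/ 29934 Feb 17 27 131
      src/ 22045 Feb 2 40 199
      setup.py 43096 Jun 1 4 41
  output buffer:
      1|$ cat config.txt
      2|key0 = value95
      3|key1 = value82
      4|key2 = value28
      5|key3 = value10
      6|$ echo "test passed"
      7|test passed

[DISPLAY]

━━━━━━━━━━━━━━━━━┓───┨ 8          
Terminal         ┃   ┃            
─────────────────┨   ┃            
 cat config.txt  ┃   ┃            
ey0 = value95    ┃   ┃            
ey1 = value82    ┃   ┃          · 
ey2 = value28    ┃   ┃          │ 
ey3 = value10    ┃━━━┛          · 
 echo "test passe┃━━━━━━━━━━━━━━━━
est passed       ┃                
 █               ┃                
                 ┃                
                 ┃                
                 ┃                
                 ┃                
                 ┃                
                 ┃                
                 ┃                
━━━━━━━━━━━━━━━━━┛                
                                  
                                  


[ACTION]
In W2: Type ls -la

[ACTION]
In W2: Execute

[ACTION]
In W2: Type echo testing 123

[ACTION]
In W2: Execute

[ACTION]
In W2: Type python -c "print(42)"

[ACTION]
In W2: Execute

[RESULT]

━━━━━━━━━━━━━━━━━┓───┨ 8          
Terminal         ┃   ┃            
─────────────────┨   ┃            
ey1 = value82    ┃   ┃            
ey2 = value28    ┃   ┃            
ey3 = value10    ┃   ┃          · 
 echo "test passe┃   ┃          │ 
est passed       ┃━━━┛          · 
 ls -la          ┃━━━━━━━━━━━━━━━━
rw-r--r--  1 dev ┃                
rwxr-xr-x  1 dev ┃                
rwxr-xr-x  1 dev ┃                
rw-r--r--  1 dev ┃                
 echo testing 123┃                
esting 123       ┃                
 python -c "print┃                
2                ┃                
 █               ┃                
━━━━━━━━━━━━━━━━━┛                
                                  
                                  


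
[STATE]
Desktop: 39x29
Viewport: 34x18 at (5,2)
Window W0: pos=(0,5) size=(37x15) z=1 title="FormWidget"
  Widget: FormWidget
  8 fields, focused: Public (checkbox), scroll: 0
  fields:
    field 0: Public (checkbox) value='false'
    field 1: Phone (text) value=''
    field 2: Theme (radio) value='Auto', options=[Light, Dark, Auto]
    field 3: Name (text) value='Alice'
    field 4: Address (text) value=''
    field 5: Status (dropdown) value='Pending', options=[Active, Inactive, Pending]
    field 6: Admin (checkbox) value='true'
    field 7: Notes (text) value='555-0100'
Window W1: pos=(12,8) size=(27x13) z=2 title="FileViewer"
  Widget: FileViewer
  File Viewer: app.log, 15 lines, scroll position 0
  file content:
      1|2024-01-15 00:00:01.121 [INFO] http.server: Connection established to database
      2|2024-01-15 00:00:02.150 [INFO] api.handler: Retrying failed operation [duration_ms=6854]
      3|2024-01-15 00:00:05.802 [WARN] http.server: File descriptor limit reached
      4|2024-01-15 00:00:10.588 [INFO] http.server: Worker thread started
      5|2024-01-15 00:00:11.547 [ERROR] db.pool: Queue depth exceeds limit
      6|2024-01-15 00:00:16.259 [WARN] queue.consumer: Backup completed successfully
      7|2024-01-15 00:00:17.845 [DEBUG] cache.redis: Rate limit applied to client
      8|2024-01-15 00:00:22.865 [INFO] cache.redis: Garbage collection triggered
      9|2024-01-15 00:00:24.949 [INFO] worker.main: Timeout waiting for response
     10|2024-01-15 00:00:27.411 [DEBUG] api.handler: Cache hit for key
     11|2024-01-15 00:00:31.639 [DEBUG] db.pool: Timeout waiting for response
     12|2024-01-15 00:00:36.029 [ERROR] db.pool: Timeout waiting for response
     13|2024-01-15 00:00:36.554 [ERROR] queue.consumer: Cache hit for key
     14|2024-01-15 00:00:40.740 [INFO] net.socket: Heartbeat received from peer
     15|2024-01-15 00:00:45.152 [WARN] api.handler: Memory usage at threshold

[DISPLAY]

                                  
                                  
                                  
━━━━━━━━━━━━━━━━━━━━━━━━━━━━━━━┓  
mWidget                        ┃  
───────────────────────────────┨  
blic:  ┏━━━━━━━━━━━━━━━━━━━━━━━━━┓
one:   ┃ FileViewer              ┃
eme:   ┠─────────────────────────┨
me:    ┃2024-01-15 00:00:01.121 ▲┃
dress: ┃2024-01-15 00:00:02.150 █┃
atus:  ┃2024-01-15 00:00:05.802 ░┃
min:   ┃2024-01-15 00:00:10.588 ░┃
tes:   ┃2024-01-15 00:00:11.547 ░┃
       ┃2024-01-15 00:00:16.259 ░┃
       ┃2024-01-15 00:00:17.845 ░┃
       ┃2024-01-15 00:00:22.865 ░┃
━━━━━━━┃2024-01-15 00:00:24.949 ▼┃


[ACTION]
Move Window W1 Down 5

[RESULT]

                                  
                                  
                                  
━━━━━━━━━━━━━━━━━━━━━━━━━━━━━━━┓  
mWidget                        ┃  
───────────────────────────────┨  
blic:     [ ]                  ┃  
one:      [                   ]┃  
eme:      ( ) Light  ( ) Dark  ┃  
me:       [Alice              ]┃  
dress:    [                   ]┃  
atus:  ┏━━━━━━━━━━━━━━━━━━━━━━━━━┓
min:   ┃ FileViewer              ┃
tes:   ┠─────────────────────────┨
       ┃2024-01-15 00:00:01.121 ▲┃
       ┃2024-01-15 00:00:02.150 █┃
       ┃2024-01-15 00:00:05.802 ░┃
━━━━━━━┃2024-01-15 00:00:10.588 ░┃


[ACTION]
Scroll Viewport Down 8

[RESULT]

eme:      ( ) Light  ( ) Dark  ┃  
me:       [Alice              ]┃  
dress:    [                   ]┃  
atus:  ┏━━━━━━━━━━━━━━━━━━━━━━━━━┓
min:   ┃ FileViewer              ┃
tes:   ┠─────────────────────────┨
       ┃2024-01-15 00:00:01.121 ▲┃
       ┃2024-01-15 00:00:02.150 █┃
       ┃2024-01-15 00:00:05.802 ░┃
━━━━━━━┃2024-01-15 00:00:10.588 ░┃
       ┃2024-01-15 00:00:11.547 ░┃
       ┃2024-01-15 00:00:16.259 ░┃
       ┃2024-01-15 00:00:17.845 ░┃
       ┃2024-01-15 00:00:22.865 ░┃
       ┃2024-01-15 00:00:24.949 ▼┃
       ┗━━━━━━━━━━━━━━━━━━━━━━━━━┛
                                  
                                  


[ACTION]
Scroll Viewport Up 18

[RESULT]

                                  
                                  
                                  
                                  
                                  
━━━━━━━━━━━━━━━━━━━━━━━━━━━━━━━┓  
mWidget                        ┃  
───────────────────────────────┨  
blic:     [ ]                  ┃  
one:      [                   ]┃  
eme:      ( ) Light  ( ) Dark  ┃  
me:       [Alice              ]┃  
dress:    [                   ]┃  
atus:  ┏━━━━━━━━━━━━━━━━━━━━━━━━━┓
min:   ┃ FileViewer              ┃
tes:   ┠─────────────────────────┨
       ┃2024-01-15 00:00:01.121 ▲┃
       ┃2024-01-15 00:00:02.150 █┃


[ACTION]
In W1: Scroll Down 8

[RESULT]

                                  
                                  
                                  
                                  
                                  
━━━━━━━━━━━━━━━━━━━━━━━━━━━━━━━┓  
mWidget                        ┃  
───────────────────────────────┨  
blic:     [ ]                  ┃  
one:      [                   ]┃  
eme:      ( ) Light  ( ) Dark  ┃  
me:       [Alice              ]┃  
dress:    [                   ]┃  
atus:  ┏━━━━━━━━━━━━━━━━━━━━━━━━━┓
min:   ┃ FileViewer              ┃
tes:   ┠─────────────────────────┨
       ┃2024-01-15 00:00:17.845 ▲┃
       ┃2024-01-15 00:00:22.865 ░┃


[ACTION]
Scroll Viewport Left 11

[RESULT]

                                  
                                  
                                  
                                  
                                  
┏━━━━━━━━━━━━━━━━━━━━━━━━━━━━━━━━━
┃ FormWidget                      
┠─────────────────────────────────
┃> Public:     [ ]                
┃  Phone:      [                  
┃  Theme:      ( ) Light  ( ) Dark
┃  Name:       [Alice             
┃  Address:    [                  
┃  Status:  ┏━━━━━━━━━━━━━━━━━━━━━
┃  Admin:   ┃ FileViewer          
┃  Notes:   ┠─────────────────────
┃           ┃2024-01-15 00:00:17.8
┃           ┃2024-01-15 00:00:22.8


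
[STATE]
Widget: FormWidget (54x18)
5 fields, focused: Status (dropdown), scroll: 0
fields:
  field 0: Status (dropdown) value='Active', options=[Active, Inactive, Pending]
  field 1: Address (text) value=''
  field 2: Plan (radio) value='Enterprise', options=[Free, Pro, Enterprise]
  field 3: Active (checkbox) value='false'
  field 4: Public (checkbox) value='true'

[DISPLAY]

> Status:     [Active                               ▼]
  Address:    [                                      ]
  Plan:       ( ) Free  ( ) Pro  (●) Enterprise       
  Active:     [ ]                                     
  Public:     [x]                                     
                                                      
                                                      
                                                      
                                                      
                                                      
                                                      
                                                      
                                                      
                                                      
                                                      
                                                      
                                                      
                                                      


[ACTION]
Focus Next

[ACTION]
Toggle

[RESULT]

  Status:     [Active                               ▼]
> Address:    [                                      ]
  Plan:       ( ) Free  ( ) Pro  (●) Enterprise       
  Active:     [ ]                                     
  Public:     [x]                                     
                                                      
                                                      
                                                      
                                                      
                                                      
                                                      
                                                      
                                                      
                                                      
                                                      
                                                      
                                                      
                                                      


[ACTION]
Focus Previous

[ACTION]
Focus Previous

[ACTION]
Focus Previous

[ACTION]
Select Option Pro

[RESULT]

  Status:     [Active                               ▼]
  Address:    [                                      ]
  Plan:       ( ) Free  ( ) Pro  (●) Enterprise       
> Active:     [ ]                                     
  Public:     [x]                                     
                                                      
                                                      
                                                      
                                                      
                                                      
                                                      
                                                      
                                                      
                                                      
                                                      
                                                      
                                                      
                                                      


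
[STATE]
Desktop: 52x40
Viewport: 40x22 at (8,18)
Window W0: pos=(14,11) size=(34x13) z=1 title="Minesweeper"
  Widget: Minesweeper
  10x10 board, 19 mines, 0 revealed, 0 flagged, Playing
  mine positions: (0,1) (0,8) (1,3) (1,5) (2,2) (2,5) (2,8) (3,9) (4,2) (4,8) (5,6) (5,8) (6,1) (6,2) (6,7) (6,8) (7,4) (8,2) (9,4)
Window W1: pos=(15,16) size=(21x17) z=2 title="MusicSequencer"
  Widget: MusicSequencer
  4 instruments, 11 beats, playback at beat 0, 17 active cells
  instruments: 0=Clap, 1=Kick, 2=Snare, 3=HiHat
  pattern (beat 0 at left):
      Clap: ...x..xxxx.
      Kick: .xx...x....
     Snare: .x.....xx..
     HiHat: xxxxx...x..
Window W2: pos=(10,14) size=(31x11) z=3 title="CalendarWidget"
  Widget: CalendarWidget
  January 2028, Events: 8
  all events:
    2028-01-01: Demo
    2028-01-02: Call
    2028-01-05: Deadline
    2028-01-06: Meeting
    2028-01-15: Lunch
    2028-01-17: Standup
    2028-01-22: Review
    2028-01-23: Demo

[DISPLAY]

  ┃Mo Tu We Th Fr Sa Su         ┃      ┃
  ┃                1*  2*       ┃      ┃
  ┃ 3  4  5*  6*  7  8  9       ┃      ┃
  ┃10 11 12 13 14 15* 16        ┃      ┃
  ┃17* 18 19 20 21 22* 23*      ┃      ┃
  ┃24 25 26 27 28 29 30         ┃━━━━━━┛
  ┗━━━━━━━━━━━━━━━━━━━━━━━━━━━━━┛       
       ┃                   ┃            
       ┃                   ┃            
       ┃                   ┃            
       ┃                   ┃            
       ┃                   ┃            
       ┃                   ┃            
       ┃                   ┃            
       ┗━━━━━━━━━━━━━━━━━━━┛            
                                        
                                        
                                        
                                        
                                        
                                        
                                        


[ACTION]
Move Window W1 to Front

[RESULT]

  ┃Mo T┠───────────────────┨    ┃      ┃
  ┃    ┃      ▼1234567890  ┃    ┃      ┃
  ┃ 3  ┃  Clap···█··████·  ┃    ┃      ┃
  ┃10 1┃  Kick·██···█····  ┃    ┃      ┃
  ┃17* ┃ Snare·█·····██··  ┃    ┃      ┃
  ┃24 2┃ HiHat█████···█··  ┃    ┃━━━━━━┛
  ┗━━━━┃                   ┃━━━━┛       
       ┃                   ┃            
       ┃                   ┃            
       ┃                   ┃            
       ┃                   ┃            
       ┃                   ┃            
       ┃                   ┃            
       ┃                   ┃            
       ┗━━━━━━━━━━━━━━━━━━━┛            
                                        
                                        
                                        
                                        
                                        
                                        
                                        


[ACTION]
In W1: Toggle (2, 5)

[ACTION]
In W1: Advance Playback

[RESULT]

  ┃Mo T┠───────────────────┨    ┃      ┃
  ┃    ┃      0▼234567890  ┃    ┃      ┃
  ┃ 3  ┃  Clap···█··████·  ┃    ┃      ┃
  ┃10 1┃  Kick·██···█····  ┃    ┃      ┃
  ┃17* ┃ Snare·█···█·██··  ┃    ┃      ┃
  ┃24 2┃ HiHat█████···█··  ┃    ┃━━━━━━┛
  ┗━━━━┃                   ┃━━━━┛       
       ┃                   ┃            
       ┃                   ┃            
       ┃                   ┃            
       ┃                   ┃            
       ┃                   ┃            
       ┃                   ┃            
       ┃                   ┃            
       ┗━━━━━━━━━━━━━━━━━━━┛            
                                        
                                        
                                        
                                        
                                        
                                        
                                        


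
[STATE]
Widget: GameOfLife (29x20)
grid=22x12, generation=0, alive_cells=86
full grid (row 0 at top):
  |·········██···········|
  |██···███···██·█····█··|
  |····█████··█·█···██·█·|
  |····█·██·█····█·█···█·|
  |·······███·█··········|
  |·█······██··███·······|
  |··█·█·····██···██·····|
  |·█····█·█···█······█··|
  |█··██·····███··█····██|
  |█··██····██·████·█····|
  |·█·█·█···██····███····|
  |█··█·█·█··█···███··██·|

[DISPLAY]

Gen: 0                       
·········██···········       
██···███···██·█····█··       
····█████··█·█···██·█·       
····█·██·█····█·█···█·       
·······███·█··········       
·█······██··███·······       
··█·█·····██···██·····       
·█····█·█···█······█··       
█··██·····███··█····██       
█··██····██·████·█····       
·█·█·█···██····███····       
█··█·█·█··█···███··██·       
                             
                             
                             
                             
                             
                             
                             


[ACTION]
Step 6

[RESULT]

Gen: 6                       
·················█·█··       
·····█····███···█···█·       
·····███······█····█··       
······█·█··██······█··       
········█···██·█·██···       
·····█······█·········       
·██···██··███·········       
····█·█····██····██···       
···██··█····██···██···       
····██··█····██·█··█··       
······██······█·███···       
·······█········███···       
                             
                             
                             
                             
                             
                             
                             


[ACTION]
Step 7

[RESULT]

Gen: 13                      
····█·█····█······███·       
···█···█··█··█···█···█       
···█···██·██·····█···█       
···█·██·█·█···██·█···█       
····██·······██···███·       
·········█············       
········█·█·██········       
········█████·████····       
·········██···█···█···       
···················█··       
···············█··█···       
······················       
                             
                             
                             
                             
                             
                             
                             


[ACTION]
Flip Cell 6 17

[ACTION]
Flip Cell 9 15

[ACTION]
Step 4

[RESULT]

Gen: 17                      
··██····█·········█·█·       
··███··█·█········█··█       
·█··███···█········███       
··█···█·█·██··········       
··██·····████·········       
····███···············       
······█······█········       
········███···█·······       
········███████·······       
··············██·███··       
······················       
······················       
                             
                             
                             
                             
                             
                             
                             
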